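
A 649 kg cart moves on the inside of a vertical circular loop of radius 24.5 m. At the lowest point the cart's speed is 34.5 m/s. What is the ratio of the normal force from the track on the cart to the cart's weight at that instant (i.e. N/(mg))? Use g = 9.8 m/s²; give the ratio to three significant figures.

At the bottom, N − mg = mv²/r, so N = m(v²/r + g) and N/(mg) = v²/(rg) + 1 = (34.5)²/(24.5 × 9.8) + 1 = 4.957 + 1 = 5.957.

5.96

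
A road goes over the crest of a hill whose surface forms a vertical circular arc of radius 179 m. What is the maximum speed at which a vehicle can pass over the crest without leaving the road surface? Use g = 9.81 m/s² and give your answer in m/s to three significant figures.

At the crest the centre of the circle is below the vehicle, so the net downward (centripetal) force is mg − N = mv²/r.
The vehicle leaves the road when N → 0, giving v_max = √(g r) = √(9.81 × 179) = 41.90 m/s.

41.9 m/s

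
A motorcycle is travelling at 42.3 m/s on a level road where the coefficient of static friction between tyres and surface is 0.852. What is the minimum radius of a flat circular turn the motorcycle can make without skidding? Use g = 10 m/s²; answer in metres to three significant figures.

At the limit, μ_s m g = m v²/r, so r_min = v²/(μ_s g) = (42.3)²/(0.852 × 10.0) = 1789/8.520 = 210.0 m.

210 m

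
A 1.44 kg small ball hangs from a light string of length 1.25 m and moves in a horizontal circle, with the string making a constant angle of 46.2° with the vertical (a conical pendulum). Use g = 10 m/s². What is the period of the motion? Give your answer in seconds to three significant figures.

r = L sinθ = 0.9022 m. From T sinθ = mω²r and T cosθ = mg: tanθ = ω²r/g, so ω² = g tanθ / r = g/(L cosθ).
ω = √(g/(L cosθ)) = √(10.0/(1.25 × 0.6921)) = √11.56 = 3.400 rad/s.
Period = 2π/ω = 1.848 s.

1.85 s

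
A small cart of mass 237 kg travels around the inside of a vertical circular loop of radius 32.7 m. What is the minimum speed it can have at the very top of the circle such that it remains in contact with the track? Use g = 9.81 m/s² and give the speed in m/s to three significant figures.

At the highest point the centre is directly below, so both the weight and N act inward: N + mg = mv²/r.
At minimum speed N → 0, so mg = mv_min²/r ⇒ v_min = √(g r) = √(9.81 × 32.7) = 17.91 m/s.

17.9 m/s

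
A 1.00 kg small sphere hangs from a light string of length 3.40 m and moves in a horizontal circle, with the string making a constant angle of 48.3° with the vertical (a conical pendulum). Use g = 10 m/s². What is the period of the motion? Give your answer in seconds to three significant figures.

r = L sinθ = 2.539 m. From T sinθ = mω²r and T cosθ = mg: tanθ = ω²r/g, so ω² = g tanθ / r = g/(L cosθ).
ω = √(g/(L cosθ)) = √(10.0/(3.40 × 0.6652)) = √4.421 = 2.103 rad/s.
Period = 2π/ω = 2.988 s.

2.99 s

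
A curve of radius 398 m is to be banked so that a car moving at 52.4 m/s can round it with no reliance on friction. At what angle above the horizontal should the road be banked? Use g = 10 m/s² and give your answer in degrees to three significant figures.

With no friction, the horizontal component of the normal force provides the centripetal force: N sinθ = mv²/r, while N cosθ = mg vertically.
Dividing: tanθ = v²/(r g) = (52.4)²/(398 × 10.0) = 2746/3980 = 0.6899.
θ = arctan(0.6899) = 34.60°.

34.6°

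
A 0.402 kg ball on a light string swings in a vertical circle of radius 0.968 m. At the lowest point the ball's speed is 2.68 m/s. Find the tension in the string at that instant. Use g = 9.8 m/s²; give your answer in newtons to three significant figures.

At the lowest point, T points up (toward the centre) and the weight mg points down (away from the centre), so the net inward force is T − mg = mv²/r.
T = m(v²/r + g) = 0.402 × ((2.68)²/0.968 + 9.8) = 0.402 × (7.420 + 9.8) = 0.402 × 17.22 = 6.922 N.

6.92 N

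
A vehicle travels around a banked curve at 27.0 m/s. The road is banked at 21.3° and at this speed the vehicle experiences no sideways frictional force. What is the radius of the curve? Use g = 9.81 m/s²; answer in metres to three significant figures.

Frictionless banking: tanθ = v²/(rg), so r = v²/(g tanθ).
r = (27.0)²/(9.81 × tan 21.3°) = 729.0/(9.81 × 0.3899) = 729.0/3.825 = 190.6 m.

191 m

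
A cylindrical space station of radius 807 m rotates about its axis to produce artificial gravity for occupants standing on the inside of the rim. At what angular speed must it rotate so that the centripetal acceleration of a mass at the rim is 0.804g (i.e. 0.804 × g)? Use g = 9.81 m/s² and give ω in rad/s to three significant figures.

Centripetal acceleration a_c = ω²r. Setting ω²r = 0.804g:
ω = √(0.804g / r) = √(0.804 × 9.81 / 807) = √0.009774 = 0.09886 rad/s.

0.0989 rad/s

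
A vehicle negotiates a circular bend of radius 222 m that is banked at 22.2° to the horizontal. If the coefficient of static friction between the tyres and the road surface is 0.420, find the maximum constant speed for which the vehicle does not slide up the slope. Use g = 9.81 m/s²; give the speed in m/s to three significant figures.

At the maximum speed, friction acts down the slope at its limiting value f = μN. Radially (horizontal, toward centre): N sinθ + μN cosθ = mv²/r. Vertically: N cosθ − μN sinθ = mg.
Dividing: v² = r g (sinθ + μcosθ)/(cosθ − μsinθ).
sinθ + μcosθ = 0.3778 + 0.420×0.9259 = 0.7667; cosθ − μsinθ = 0.9259 − 0.420×0.3778 = 0.7672.
v² = 222 × 9.81 × 0.7667/0.7672 = 2176 m²/s², so v = 46.65 m/s.

46.7 m/s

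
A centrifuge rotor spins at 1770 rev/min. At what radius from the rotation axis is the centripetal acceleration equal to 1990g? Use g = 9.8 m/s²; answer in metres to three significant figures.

ω = 1770 rev/min × 2π/60 = 185.4 rad/s.
a_c = ω²r = 1990g ⇒ r = 1990 × 9.8 / (185.4)² = 19500/34360 = 0.5676 m.

0.568 m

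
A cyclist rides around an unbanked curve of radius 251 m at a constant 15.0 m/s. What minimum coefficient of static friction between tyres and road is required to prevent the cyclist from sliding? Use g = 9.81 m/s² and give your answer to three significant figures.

Friction provides the centripetal force: μ_s m g = m v²/r, so μ_s = v²/(g r) = (15.00)²/(9.81 × 251) = 225.0/2462 = 0.09138.

0.0914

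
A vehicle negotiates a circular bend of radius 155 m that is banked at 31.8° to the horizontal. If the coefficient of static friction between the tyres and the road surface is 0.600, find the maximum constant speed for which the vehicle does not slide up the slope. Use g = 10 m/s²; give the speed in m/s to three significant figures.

54.9 m/s

At the maximum speed, friction acts down the slope at its limiting value f = μN. Radially (horizontal, toward centre): N sinθ + μN cosθ = mv²/r. Vertically: N cosθ − μN sinθ = mg.
Dividing: v² = r g (sinθ + μcosθ)/(cosθ − μsinθ).
sinθ + μcosθ = 0.5270 + 0.600×0.8499 = 1.037; cosθ − μsinθ = 0.8499 − 0.600×0.5270 = 0.5337.
v² = 155 × 10.0 × 1.037/0.5337 = 3011 m²/s², so v = 54.88 m/s.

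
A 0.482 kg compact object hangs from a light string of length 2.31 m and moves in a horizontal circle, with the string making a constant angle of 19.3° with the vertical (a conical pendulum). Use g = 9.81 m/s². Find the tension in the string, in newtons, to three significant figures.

Vertically the bob has no acceleration, so T cosθ = mg.
T = mg/cosθ = 0.482 × 9.81 / cos 19.3° = 4.728/0.9438 = 5.010 N.

5.01 N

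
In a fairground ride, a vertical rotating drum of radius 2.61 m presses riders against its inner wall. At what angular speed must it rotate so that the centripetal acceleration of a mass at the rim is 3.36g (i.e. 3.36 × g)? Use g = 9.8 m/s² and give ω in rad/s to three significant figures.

3.55 rad/s

Centripetal acceleration a_c = ω²r. Setting ω²r = 3.36g:
ω = √(3.36g / r) = √(3.36 × 9.8 / 2.61) = √12.62 = 3.552 rad/s.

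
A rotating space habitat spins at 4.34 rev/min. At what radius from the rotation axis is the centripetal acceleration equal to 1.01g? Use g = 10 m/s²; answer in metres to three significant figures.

48.9 m

ω = 4.34 rev/min × 2π/60 = 0.4545 rad/s.
a_c = ω²r = 1.01g ⇒ r = 1.01 × 10.0 / (0.4545)² = 10.10/0.2066 = 48.90 m.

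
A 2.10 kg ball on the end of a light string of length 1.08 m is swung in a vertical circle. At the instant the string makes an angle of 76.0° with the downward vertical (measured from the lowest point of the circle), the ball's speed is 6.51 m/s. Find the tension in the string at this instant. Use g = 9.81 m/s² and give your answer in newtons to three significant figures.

87.4 N

Take the radial direction toward the centre of the circle as positive. The component of the weight along the string toward the centre is −mg cos φ (φ measured from the bottom), so Newton's second law along the string gives T − mg cos φ = m v²/r.
cos 76.0° = 0.2419, so T = m(v²/r + g cos φ) = 2.10 × ((6.51)²/1.08 + 9.81 × 0.2419) = 2.10 × (39.24 + (2.373)) = 2.10 × 41.61 = 87.39 N.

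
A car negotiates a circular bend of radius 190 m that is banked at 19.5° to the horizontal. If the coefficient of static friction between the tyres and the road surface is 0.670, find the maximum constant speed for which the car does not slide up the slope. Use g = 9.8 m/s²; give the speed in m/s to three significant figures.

50.0 m/s

At the maximum speed, friction acts down the slope at its limiting value f = μN. Radially (horizontal, toward centre): N sinθ + μN cosθ = mv²/r. Vertically: N cosθ − μN sinθ = mg.
Dividing: v² = r g (sinθ + μcosθ)/(cosθ − μsinθ).
sinθ + μcosθ = 0.3338 + 0.670×0.9426 = 0.9654; cosθ − μsinθ = 0.9426 − 0.670×0.3338 = 0.7190.
v² = 190 × 9.8 × 0.9654/0.7190 = 2500 m²/s², so v = 50.00 m/s.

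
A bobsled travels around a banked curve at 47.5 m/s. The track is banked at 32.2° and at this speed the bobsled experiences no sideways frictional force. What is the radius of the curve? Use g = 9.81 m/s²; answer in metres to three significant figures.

365 m

Frictionless banking: tanθ = v²/(rg), so r = v²/(g tanθ).
r = (47.5)²/(9.81 × tan 32.2°) = 2256/(9.81 × 0.6297) = 2256/6.178 = 365.2 m.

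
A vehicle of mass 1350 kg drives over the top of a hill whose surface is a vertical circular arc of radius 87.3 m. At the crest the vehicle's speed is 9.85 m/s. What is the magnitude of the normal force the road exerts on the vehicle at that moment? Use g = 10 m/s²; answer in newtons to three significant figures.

At the crest the centripetal acceleration points downward (toward the centre of the arc), so mg − N = mv²/r.
N = m(g − v²/r) = 1350 × (10.0 − (9.85)²/87.3) = 1350 × (10.0 − 1.111) = 1350 × 8.889 = 12000 N.

12000 N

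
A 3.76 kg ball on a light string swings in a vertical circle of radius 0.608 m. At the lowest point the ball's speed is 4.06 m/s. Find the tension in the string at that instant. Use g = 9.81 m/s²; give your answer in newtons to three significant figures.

At the lowest point, T points up (toward the centre) and the weight mg points down (away from the centre), so the net inward force is T − mg = mv²/r.
T = m(v²/r + g) = 3.76 × ((4.06)²/0.608 + 9.81) = 3.76 × (27.11 + 9.81) = 3.76 × 36.92 = 138.8 N.

139 N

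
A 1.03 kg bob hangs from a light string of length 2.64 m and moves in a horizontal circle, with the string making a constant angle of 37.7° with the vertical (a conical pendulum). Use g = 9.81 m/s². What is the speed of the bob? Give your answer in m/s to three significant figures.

3.50 m/s

The radius of the circle is r = L sinθ = 2.64 × sin 37.7° = 1.614 m.
Horizontally T sinθ = mv²/r and vertically T cosθ = mg, so tanθ = v²/(rg).
v = √(r g tanθ) = √(1.614 × 9.81 × 0.7729) = √12.24 = 3.499 m/s.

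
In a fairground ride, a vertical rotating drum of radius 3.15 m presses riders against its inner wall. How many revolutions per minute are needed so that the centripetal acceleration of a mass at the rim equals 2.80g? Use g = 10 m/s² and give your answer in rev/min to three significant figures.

28.5 rev/min

Require ω²r = 2.80g, so ω = √(2.80 × 10.0/3.15) = 2.981 rad/s.
In rev/min: ω × 60/(2π) = 2.981 × 60/(2π) = 28.47 rev/min.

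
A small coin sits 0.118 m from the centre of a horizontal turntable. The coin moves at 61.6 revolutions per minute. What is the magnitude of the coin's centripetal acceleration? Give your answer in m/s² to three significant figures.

4.91 m/s²

ω = 61.6 rev/min × 2π/60 = 6.451 rad/s, so v = ωr = 6.451 × 0.118 = 0.7612 m/s.
a_c = v²/r = (0.7612)²/0.118 = 0.5794/0.118 = 4.910 m/s².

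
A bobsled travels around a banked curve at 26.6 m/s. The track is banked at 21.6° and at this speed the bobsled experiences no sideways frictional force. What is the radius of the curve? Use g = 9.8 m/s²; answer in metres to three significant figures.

Frictionless banking: tanθ = v²/(rg), so r = v²/(g tanθ).
r = (26.6)²/(9.8 × tan 21.6°) = 707.6/(9.8 × 0.3959) = 707.6/3.880 = 182.4 m.

182 m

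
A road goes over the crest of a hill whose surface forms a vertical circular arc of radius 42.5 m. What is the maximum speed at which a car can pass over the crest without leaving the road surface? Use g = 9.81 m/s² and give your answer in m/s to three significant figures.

At the crest the centre of the circle is below the car, so the net downward (centripetal) force is mg − N = mv²/r.
The car leaves the road when N → 0, giving v_max = √(g r) = √(9.81 × 42.5) = 20.42 m/s.

20.4 m/s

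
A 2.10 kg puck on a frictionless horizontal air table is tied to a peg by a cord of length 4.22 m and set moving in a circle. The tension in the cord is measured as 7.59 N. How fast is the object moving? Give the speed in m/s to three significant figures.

3.91 m/s

T = m v²/r ⇒ v = √(T r / m) = √(7.59 × 4.22 / 2.10) = √15.25 = 3.905 m/s.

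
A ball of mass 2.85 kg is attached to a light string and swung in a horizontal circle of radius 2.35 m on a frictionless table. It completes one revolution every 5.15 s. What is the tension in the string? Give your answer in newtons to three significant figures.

v = 2πr/T = 2π × 2.35/5.15 = 2.867 m/s.
The tension is the only horizontal force, so it supplies the full centripetal force: T = m v²/r = 2.85 × (2.867)²/2.35 = 2.85 × 8.220/2.35 = 9.969 N.

9.97 N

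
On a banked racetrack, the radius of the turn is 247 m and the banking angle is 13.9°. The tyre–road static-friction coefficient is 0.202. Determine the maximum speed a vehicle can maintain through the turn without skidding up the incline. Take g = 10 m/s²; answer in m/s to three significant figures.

At the maximum speed, friction acts down the slope at its limiting value f = μN. Radially (horizontal, toward centre): N sinθ + μN cosθ = mv²/r. Vertically: N cosθ − μN sinθ = mg.
Dividing: v² = r g (sinθ + μcosθ)/(cosθ − μsinθ).
sinθ + μcosθ = 0.2402 + 0.202×0.9707 = 0.4363; cosθ − μsinθ = 0.9707 − 0.202×0.2402 = 0.9222.
v² = 247 × 10.0 × 0.4363/0.9222 = 1169 m²/s², so v = 34.19 m/s.

34.2 m/s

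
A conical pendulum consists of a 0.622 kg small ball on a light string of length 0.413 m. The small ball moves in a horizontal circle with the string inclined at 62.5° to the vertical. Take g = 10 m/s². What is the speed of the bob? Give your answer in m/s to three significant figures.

2.65 m/s

The radius of the circle is r = L sinθ = 0.413 × sin 62.5° = 0.3663 m.
Horizontally T sinθ = mv²/r and vertically T cosθ = mg, so tanθ = v²/(rg).
v = √(r g tanθ) = √(0.3663 × 10.0 × 1.921) = √7.037 = 2.653 m/s.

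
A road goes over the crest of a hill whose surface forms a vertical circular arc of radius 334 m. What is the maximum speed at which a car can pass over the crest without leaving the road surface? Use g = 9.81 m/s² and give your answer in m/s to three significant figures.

At the crest the centre of the circle is below the car, so the net downward (centripetal) force is mg − N = mv²/r.
The car leaves the road when N → 0, giving v_max = √(g r) = √(9.81 × 334) = 57.24 m/s.

57.2 m/s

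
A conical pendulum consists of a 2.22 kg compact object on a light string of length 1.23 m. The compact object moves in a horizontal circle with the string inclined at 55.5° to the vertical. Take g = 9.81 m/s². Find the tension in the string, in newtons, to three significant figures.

38.4 N

Vertically the bob has no acceleration, so T cosθ = mg.
T = mg/cosθ = 2.22 × 9.81 / cos 55.5° = 21.78/0.5664 = 38.45 N.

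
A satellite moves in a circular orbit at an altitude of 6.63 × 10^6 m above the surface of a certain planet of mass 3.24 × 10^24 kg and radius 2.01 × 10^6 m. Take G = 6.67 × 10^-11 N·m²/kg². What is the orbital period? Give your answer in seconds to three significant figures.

10900 s

r = R + h = 2.01 × 10^6 + 6.63 × 10^6 = 8.640 × 10^6 m. Gravity provides the centripetal force: G M m / r² = m v² / r ⇒ v = √(GM/r) = 5001 m/s.
T = 2πr/v = 2π × 8.640 × 10^6 / 5001 = 10850 s.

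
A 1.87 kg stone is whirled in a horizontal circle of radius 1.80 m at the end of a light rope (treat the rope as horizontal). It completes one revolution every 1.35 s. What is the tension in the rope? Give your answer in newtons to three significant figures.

v = 2πr/T = 2π × 1.80/1.35 = 8.378 m/s.
The tension is the only horizontal force, so it supplies the full centripetal force: T = m v²/r = 1.87 × (8.378)²/1.80 = 1.87 × 70.18/1.80 = 72.91 N.

72.9 N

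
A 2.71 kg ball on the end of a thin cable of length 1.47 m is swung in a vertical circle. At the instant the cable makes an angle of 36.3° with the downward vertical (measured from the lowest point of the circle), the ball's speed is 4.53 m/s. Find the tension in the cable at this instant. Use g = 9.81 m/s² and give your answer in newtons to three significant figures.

Take the radial direction toward the centre of the circle as positive. The component of the weight along the string toward the centre is −mg cos φ (φ measured from the bottom), so Newton's second law along the string gives T − mg cos φ = m v²/r.
cos 36.3° = 0.8059, so T = m(v²/r + g cos φ) = 2.71 × ((4.53)²/1.47 + 9.81 × 0.8059) = 2.71 × (13.96 + (7.906)) = 2.71 × 21.87 = 59.26 N.

59.3 N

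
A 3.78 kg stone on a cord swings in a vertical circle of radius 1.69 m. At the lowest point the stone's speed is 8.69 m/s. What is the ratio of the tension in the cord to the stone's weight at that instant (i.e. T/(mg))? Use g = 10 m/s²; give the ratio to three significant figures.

At the bottom, T − mg = mv²/r, so T = m(v²/r + g) and T/(mg) = v²/(rg) + 1 = (8.69)²/(1.69 × 10.0) + 1 = 4.468 + 1 = 5.468.

5.47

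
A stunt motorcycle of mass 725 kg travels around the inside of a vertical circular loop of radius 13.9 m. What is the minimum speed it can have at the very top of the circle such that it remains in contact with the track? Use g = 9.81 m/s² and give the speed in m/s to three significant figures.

At the highest point the centre is directly below, so both the weight and N act inward: N + mg = mv²/r.
At minimum speed N → 0, so mg = mv_min²/r ⇒ v_min = √(g r) = √(9.81 × 13.9) = 11.68 m/s.

11.7 m/s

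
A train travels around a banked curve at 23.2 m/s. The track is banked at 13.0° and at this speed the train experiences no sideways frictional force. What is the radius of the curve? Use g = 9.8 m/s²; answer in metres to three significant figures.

238 m

Frictionless banking: tanθ = v²/(rg), so r = v²/(g tanθ).
r = (23.2)²/(9.8 × tan 13.0°) = 538.2/(9.8 × 0.2309) = 538.2/2.263 = 237.9 m.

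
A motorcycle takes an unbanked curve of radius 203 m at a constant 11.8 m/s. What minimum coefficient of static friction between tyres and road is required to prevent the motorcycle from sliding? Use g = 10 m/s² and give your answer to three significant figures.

0.0686

Friction provides the centripetal force: μ_s m g = m v²/r, so μ_s = v²/(g r) = (11.80)²/(10.0 × 203) = 139.2/2030 = 0.06859.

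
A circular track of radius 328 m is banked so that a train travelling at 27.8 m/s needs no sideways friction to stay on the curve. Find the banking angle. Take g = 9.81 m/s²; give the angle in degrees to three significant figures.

For a frictionless banked turn: horizontally N sinθ = mv²/r and vertically N cosθ = mg.
Dividing: tanθ = v²/(r g) = (27.8)²/(328 × 9.81) = 772.8/3218 = 0.2402.
θ = arctan(0.2402) = 13.51°.

13.5°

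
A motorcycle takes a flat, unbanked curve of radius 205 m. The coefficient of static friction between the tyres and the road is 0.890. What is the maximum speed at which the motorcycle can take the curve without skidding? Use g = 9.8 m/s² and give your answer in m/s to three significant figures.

On a flat curve, static friction is the only horizontal force, so it must supply the full centripetal force: μ_s m g = m v²/r.
Mass cancels: v_max = √(μ_s g r) = √(0.890 × 9.8 × 205) = √1788 = 42.28 m/s.

42.3 m/s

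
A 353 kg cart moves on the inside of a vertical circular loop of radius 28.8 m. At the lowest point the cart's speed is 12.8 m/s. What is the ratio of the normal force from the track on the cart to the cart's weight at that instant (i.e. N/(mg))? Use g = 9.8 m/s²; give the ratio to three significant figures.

1.58

At the bottom, N − mg = mv²/r, so N = m(v²/r + g) and N/(mg) = v²/(rg) + 1 = (12.8)²/(28.8 × 9.8) + 1 = 0.5805 + 1 = 1.580.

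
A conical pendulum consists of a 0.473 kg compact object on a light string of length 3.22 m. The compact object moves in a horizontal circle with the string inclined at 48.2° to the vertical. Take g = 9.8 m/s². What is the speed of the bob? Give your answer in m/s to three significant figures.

5.13 m/s

The radius of the circle is r = L sinθ = 3.22 × sin 48.2° = 2.400 m.
Horizontally T sinθ = mv²/r and vertically T cosθ = mg, so tanθ = v²/(rg).
v = √(r g tanθ) = √(2.400 × 9.8 × 1.118) = √26.31 = 5.129 m/s.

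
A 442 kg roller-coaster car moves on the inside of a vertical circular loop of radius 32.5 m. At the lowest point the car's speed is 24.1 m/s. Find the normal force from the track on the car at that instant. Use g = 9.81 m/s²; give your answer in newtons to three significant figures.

12200 N

At the lowest point, N points up (toward the centre) and the weight mg points down (away from the centre), so the net inward force is N − mg = mv²/r.
N = m(v²/r + g) = 442 × ((24.1)²/32.5 + 9.81) = 442 × (17.87 + 9.81) = 442 × 27.68 = 12240 N.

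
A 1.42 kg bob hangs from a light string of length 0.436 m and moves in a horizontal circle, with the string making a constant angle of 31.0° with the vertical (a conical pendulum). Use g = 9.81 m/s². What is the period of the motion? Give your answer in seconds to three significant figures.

1.23 s

r = L sinθ = 0.2246 m. From T sinθ = mω²r and T cosθ = mg: tanθ = ω²r/g, so ω² = g tanθ / r = g/(L cosθ).
ω = √(g/(L cosθ)) = √(9.81/(0.436 × 0.8572)) = √26.25 = 5.123 rad/s.
Period = 2π/ω = 1.226 s.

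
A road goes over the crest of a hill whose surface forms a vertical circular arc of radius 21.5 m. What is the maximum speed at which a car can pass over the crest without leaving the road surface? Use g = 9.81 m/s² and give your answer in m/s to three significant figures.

At the crest the centre of the circle is below the car, so the net downward (centripetal) force is mg − N = mv²/r.
The car leaves the road when N → 0, giving v_max = √(g r) = √(9.81 × 21.5) = 14.52 m/s.

14.5 m/s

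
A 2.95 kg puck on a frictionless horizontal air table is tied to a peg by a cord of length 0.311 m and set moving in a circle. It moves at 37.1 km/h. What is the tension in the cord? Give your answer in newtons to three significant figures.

1010 N

v = 37.1 km/h = 37.1/3.6 = 10.31 m/s.
The tension is the only horizontal force, so it supplies the full centripetal force: T = m v²/r = 2.95 × (10.31)²/0.311 = 2.95 × 106.2/0.311 = 1007 N.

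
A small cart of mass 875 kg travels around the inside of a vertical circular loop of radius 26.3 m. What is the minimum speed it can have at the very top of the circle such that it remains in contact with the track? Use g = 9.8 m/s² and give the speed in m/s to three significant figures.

16.1 m/s

At the highest point the centre is directly below, so both the weight and N act inward: N + mg = mv²/r.
At minimum speed N → 0, so mg = mv_min²/r ⇒ v_min = √(g r) = √(9.8 × 26.3) = 16.05 m/s.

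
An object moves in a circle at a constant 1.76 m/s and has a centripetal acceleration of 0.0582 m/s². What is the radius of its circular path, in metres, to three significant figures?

a_c = v²/r ⇒ r = v²/a_c = (1.76)²/0.0582 = 3.098/0.0582 = 53.22 m.

53.2 m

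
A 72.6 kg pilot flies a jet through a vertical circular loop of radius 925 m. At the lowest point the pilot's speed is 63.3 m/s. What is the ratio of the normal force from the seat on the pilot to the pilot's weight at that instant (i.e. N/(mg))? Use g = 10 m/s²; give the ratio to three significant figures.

1.43

At the bottom, N − mg = mv²/r, so N = m(v²/r + g) and N/(mg) = v²/(rg) + 1 = (63.3)²/(925 × 10.0) + 1 = 0.4332 + 1 = 1.433.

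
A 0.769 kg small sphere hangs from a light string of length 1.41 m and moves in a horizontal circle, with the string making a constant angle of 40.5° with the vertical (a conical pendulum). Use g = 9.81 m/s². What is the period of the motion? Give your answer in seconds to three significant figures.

r = L sinθ = 0.9157 m. From T sinθ = mω²r and T cosθ = mg: tanθ = ω²r/g, so ω² = g tanθ / r = g/(L cosθ).
ω = √(g/(L cosθ)) = √(9.81/(1.41 × 0.7604)) = √9.150 = 3.025 rad/s.
Period = 2π/ω = 2.077 s.

2.08 s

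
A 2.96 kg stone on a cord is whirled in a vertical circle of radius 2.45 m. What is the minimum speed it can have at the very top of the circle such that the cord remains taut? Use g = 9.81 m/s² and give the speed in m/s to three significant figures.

At the top, both weight mg and T point toward the centre: T + mg = mv²/r.
At minimum speed T → 0, so mg = mv_min²/r ⇒ v_min = √(g r) = √(9.81 × 2.45) = 4.902 m/s.

4.90 m/s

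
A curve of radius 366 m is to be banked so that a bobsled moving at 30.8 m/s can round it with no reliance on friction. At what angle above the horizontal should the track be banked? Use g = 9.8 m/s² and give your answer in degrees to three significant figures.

14.8°

With no friction, the horizontal component of the normal force provides the centripetal force: N sinθ = mv²/r, while N cosθ = mg vertically.
Dividing: tanθ = v²/(r g) = (30.8)²/(366 × 9.8) = 948.6/3587 = 0.2645.
θ = arctan(0.2645) = 14.81°.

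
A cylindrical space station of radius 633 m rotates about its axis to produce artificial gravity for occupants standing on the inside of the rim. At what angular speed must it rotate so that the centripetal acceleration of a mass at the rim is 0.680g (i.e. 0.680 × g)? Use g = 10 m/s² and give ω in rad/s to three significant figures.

Centripetal acceleration a_c = ω²r. Setting ω²r = 0.680g:
ω = √(0.680g / r) = √(0.680 × 10.0 / 633) = √0.01074 = 0.1036 rad/s.

0.104 rad/s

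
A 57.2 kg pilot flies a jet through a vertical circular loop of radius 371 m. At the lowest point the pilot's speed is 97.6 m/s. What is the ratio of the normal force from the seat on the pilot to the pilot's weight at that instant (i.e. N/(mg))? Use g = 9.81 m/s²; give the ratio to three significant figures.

3.62

At the bottom, N − mg = mv²/r, so N = m(v²/r + g) and N/(mg) = v²/(rg) + 1 = (97.6)²/(371 × 9.81) + 1 = 2.617 + 1 = 3.617.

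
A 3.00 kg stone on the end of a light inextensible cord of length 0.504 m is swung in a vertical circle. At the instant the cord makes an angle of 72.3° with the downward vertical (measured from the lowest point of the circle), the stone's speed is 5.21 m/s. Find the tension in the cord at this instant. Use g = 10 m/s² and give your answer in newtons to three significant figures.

171 N

Take the radial direction toward the centre of the circle as positive. The component of the weight along the string toward the centre is −mg cos φ (φ measured from the bottom), so Newton's second law along the string gives T − mg cos φ = m v²/r.
cos 72.3° = 0.3040, so T = m(v²/r + g cos φ) = 3.00 × ((5.21)²/0.504 + 10.0 × 0.3040) = 3.00 × (53.86 + (3.040)) = 3.00 × 56.90 = 170.7 N.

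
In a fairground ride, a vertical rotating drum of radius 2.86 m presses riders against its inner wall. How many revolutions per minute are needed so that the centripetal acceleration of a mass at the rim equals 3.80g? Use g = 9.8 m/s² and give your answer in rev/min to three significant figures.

Require ω²r = 3.80g, so ω = √(3.80 × 9.8/2.86) = 3.608 rad/s.
In rev/min: ω × 60/(2π) = 3.608 × 60/(2π) = 34.46 rev/min.

34.5 rev/min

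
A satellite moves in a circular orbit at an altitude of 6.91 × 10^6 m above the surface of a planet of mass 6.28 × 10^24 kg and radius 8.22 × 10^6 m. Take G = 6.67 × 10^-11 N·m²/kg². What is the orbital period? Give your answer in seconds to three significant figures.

18100 s

r = R + h = 8.22 × 10^6 + 6.91 × 10^6 = 1.513 × 10^7 m. Gravity provides the centripetal force: G M m / r² = m v² / r ⇒ v = √(GM/r) = 5262 m/s.
T = 2πr/v = 2π × 1.513 × 10^7 / 5262 = 18070 s.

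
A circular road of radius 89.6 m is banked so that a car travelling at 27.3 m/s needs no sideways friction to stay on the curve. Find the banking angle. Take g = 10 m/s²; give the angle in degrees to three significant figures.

For a frictionless banked turn: horizontally N sinθ = mv²/r and vertically N cosθ = mg.
Dividing: tanθ = v²/(r g) = (27.3)²/(89.6 × 10.0) = 745.3/896.0 = 0.8318.
θ = arctan(0.8318) = 39.75°.

39.8°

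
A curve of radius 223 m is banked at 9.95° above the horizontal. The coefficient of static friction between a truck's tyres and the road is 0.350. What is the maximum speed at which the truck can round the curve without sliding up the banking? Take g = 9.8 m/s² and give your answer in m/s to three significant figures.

At the maximum speed, friction acts down the slope at its limiting value f = μN. Radially (horizontal, toward centre): N sinθ + μN cosθ = mv²/r. Vertically: N cosθ − μN sinθ = mg.
Dividing: v² = r g (sinθ + μcosθ)/(cosθ − μsinθ).
sinθ + μcosθ = 0.1728 + 0.350×0.9850 = 0.5175; cosθ − μsinθ = 0.9850 − 0.350×0.1728 = 0.9245.
v² = 223 × 9.8 × 0.5175/0.9245 = 1223 m²/s², so v = 34.98 m/s.

35.0 m/s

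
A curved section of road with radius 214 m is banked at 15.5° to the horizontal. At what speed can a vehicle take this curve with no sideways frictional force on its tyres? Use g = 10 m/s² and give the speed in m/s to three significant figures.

24.4 m/s

On a frictionless banked curve, N sinθ = mv²/r and N cosθ = mg, so tanθ = v²/(rg).
v = √(r g tanθ) = √(214 × 10.0 × tan 15.5°) = √(214 × 10.0 × 0.2773) = √593.5 = 24.36 m/s.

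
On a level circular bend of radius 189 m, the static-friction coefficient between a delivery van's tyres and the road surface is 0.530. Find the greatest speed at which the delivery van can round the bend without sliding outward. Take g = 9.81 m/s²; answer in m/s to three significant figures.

Friction provides the centripetal force on a flat curve. At maximum speed it is at its limiting value: μ_s m g = m v²/r.
Mass cancels: v_max = √(μ_s g r) = √(0.530 × 9.81 × 189) = √982.7 = 31.35 m/s.

31.3 m/s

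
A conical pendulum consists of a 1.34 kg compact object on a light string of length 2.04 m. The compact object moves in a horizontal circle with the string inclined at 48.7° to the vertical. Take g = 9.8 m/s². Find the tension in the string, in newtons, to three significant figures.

19.9 N

Vertically the bob has no acceleration, so T cosθ = mg.
T = mg/cosθ = 1.34 × 9.8 / cos 48.7° = 13.13/0.6600 = 19.90 N.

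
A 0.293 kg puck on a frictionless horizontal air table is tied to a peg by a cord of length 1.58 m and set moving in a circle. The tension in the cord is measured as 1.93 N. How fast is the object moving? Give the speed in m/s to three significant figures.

3.23 m/s

T = m v²/r ⇒ v = √(T r / m) = √(1.93 × 1.58 / 0.293) = √10.41 = 3.226 m/s.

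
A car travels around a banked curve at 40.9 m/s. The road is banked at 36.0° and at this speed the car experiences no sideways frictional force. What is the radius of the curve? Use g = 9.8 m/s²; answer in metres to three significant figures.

Frictionless banking: tanθ = v²/(rg), so r = v²/(g tanθ).
r = (40.9)²/(9.8 × tan 36.0°) = 1673/(9.8 × 0.7265) = 1673/7.120 = 234.9 m.

235 m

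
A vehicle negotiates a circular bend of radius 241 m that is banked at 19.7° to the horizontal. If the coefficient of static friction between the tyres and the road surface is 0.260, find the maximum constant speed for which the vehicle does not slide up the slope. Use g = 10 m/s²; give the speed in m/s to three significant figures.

40.5 m/s

At the maximum speed, friction acts down the slope at its limiting value f = μN. Radially (horizontal, toward centre): N sinθ + μN cosθ = mv²/r. Vertically: N cosθ − μN sinθ = mg.
Dividing: v² = r g (sinθ + μcosθ)/(cosθ − μsinθ).
sinθ + μcosθ = 0.3371 + 0.260×0.9415 = 0.5819; cosθ − μsinθ = 0.9415 − 0.260×0.3371 = 0.8538.
v² = 241 × 10.0 × 0.5819/0.8538 = 1642 m²/s², so v = 40.53 m/s.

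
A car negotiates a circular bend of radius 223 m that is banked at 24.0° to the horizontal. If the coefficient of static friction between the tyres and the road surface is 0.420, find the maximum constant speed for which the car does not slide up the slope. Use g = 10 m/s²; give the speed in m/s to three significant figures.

48.7 m/s

At the maximum speed, friction acts down the slope at its limiting value f = μN. Radially (horizontal, toward centre): N sinθ + μN cosθ = mv²/r. Vertically: N cosθ − μN sinθ = mg.
Dividing: v² = r g (sinθ + μcosθ)/(cosθ − μsinθ).
sinθ + μcosθ = 0.4067 + 0.420×0.9135 = 0.7904; cosθ − μsinθ = 0.9135 − 0.420×0.4067 = 0.7427.
v² = 223 × 10.0 × 0.7904/0.7427 = 2373 m²/s², so v = 48.72 m/s.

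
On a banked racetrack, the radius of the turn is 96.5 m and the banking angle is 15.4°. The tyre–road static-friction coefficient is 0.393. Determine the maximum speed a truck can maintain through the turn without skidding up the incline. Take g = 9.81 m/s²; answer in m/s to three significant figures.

At the maximum speed, friction acts down the slope at its limiting value f = μN. Radially (horizontal, toward centre): N sinθ + μN cosθ = mv²/r. Vertically: N cosθ − μN sinθ = mg.
Dividing: v² = r g (sinθ + μcosθ)/(cosθ − μsinθ).
sinθ + μcosθ = 0.2656 + 0.393×0.9641 = 0.6444; cosθ − μsinθ = 0.9641 − 0.393×0.2656 = 0.8597.
v² = 96.5 × 9.81 × 0.6444/0.8597 = 709.6 m²/s², so v = 26.64 m/s.

26.6 m/s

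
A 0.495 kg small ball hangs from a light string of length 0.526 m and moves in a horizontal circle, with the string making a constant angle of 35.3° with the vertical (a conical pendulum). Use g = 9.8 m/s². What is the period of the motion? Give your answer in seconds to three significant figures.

1.32 s

r = L sinθ = 0.3040 m. From T sinθ = mω²r and T cosθ = mg: tanθ = ω²r/g, so ω² = g tanθ / r = g/(L cosθ).
ω = √(g/(L cosθ)) = √(9.8/(0.526 × 0.8161)) = √22.83 = 4.778 rad/s.
Period = 2π/ω = 1.315 s.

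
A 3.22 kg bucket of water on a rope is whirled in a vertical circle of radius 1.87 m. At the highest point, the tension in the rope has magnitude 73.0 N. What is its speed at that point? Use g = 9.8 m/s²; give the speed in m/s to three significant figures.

7.79 m/s

At the top, T + mg = mv²/r, so v = √(r(T/m + g)) = √(1.87 × (73.0/3.22 + 9.8)) = √(1.87 × 32.47) = √60.72 = 7.792 m/s.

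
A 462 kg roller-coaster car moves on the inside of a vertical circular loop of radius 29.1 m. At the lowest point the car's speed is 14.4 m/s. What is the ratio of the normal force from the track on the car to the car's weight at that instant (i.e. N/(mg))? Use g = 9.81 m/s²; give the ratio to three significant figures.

1.73

At the bottom, N − mg = mv²/r, so N = m(v²/r + g) and N/(mg) = v²/(rg) + 1 = (14.4)²/(29.1 × 9.81) + 1 = 0.7264 + 1 = 1.726.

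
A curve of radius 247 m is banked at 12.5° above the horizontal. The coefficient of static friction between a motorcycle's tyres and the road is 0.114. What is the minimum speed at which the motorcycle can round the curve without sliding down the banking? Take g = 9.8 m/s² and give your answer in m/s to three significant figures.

15.9 m/s

At the minimum speed, friction acts up the slope at its limiting value f = μN. Radially (horizontal, toward centre): N sinθ − μN cosθ = mv²/r. Vertically: N cosθ + μN sinθ = mg.
Dividing: v² = r g (sinθ − μcosθ)/(cosθ + μsinθ).
sinθ − μcosθ = 0.2164 − 0.114×0.9763 = 0.1051; cosθ + μsinθ = 0.9763 + 0.114×0.2164 = 1.001.
v² = 247 × 9.8 × 0.1051/1.001 = 254.3 m²/s², so v = 15.95 m/s.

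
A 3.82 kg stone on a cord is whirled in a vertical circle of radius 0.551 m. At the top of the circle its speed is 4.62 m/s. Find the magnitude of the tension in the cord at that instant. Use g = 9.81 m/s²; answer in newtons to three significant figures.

111 N

At the top, both T and the weight mg point inward (toward the centre), so T + mg = mv²/r.
T = m(v²/r − g) = 3.82 × ((4.62)²/0.551 − 9.81) = 3.82 × (38.74 − 9.81) = 3.82 × 28.93 = 110.5 N.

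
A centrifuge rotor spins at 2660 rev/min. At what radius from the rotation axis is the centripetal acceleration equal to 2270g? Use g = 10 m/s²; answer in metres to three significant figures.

ω = 2660 rev/min × 2π/60 = 278.6 rad/s.
a_c = ω²r = 2270g ⇒ r = 2270 × 10.0 / (278.6)² = 22700/77590 = 0.2926 m.

0.293 m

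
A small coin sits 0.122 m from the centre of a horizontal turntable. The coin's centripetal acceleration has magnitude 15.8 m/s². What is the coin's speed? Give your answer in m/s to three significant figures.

1.39 m/s

a_c = v²/r ⇒ v = √(a_c · r) = √(15.8 × 0.122) = √1.928 = 1.388 m/s.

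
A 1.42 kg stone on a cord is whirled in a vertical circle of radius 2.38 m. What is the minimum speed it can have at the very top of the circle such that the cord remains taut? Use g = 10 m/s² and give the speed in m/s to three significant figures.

At the highest point the centre is directly below, so both the weight and T act inward: T + mg = mv²/r.
At minimum speed T → 0, so mg = mv_min²/r ⇒ v_min = √(g r) = √(10.0 × 2.38) = 4.879 m/s.

4.88 m/s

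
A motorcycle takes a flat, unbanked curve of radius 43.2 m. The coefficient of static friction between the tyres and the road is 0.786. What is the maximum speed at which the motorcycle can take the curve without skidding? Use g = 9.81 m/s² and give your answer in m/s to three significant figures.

On a flat curve, static friction is the only horizontal force, so it must supply the full centripetal force: μ_s m g = m v²/r.
Mass cancels: v_max = √(μ_s g r) = √(0.786 × 9.81 × 43.2) = √333.1 = 18.25 m/s.

18.3 m/s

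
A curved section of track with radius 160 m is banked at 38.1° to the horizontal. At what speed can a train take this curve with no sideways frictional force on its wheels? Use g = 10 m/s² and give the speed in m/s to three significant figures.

On a frictionless banked curve, N sinθ = mv²/r and N cosθ = mg, so tanθ = v²/(rg).
v = √(r g tanθ) = √(160 × 10.0 × tan 38.1°) = √(160 × 10.0 × 0.7841) = √1255 = 35.42 m/s.

35.4 m/s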